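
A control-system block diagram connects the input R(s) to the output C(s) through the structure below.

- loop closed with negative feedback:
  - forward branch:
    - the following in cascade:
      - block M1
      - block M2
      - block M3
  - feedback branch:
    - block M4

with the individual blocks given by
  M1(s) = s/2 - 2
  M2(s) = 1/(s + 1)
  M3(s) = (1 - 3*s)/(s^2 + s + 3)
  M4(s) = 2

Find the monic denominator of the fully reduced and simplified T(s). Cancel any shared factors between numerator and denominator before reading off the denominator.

Answer: s^3 - s^2 + 17*s - 1

Working:
Step 1 - reduce the series chain M1, M2, M3, giving (-3*s^2 + 13*s - 4)/(2*s^3 + 4*s^2 + 8*s + 6)
Step 2 - collapse the loop ((M1*M2*M3) forward, M4 return), giving (-3*s^2 + 13*s - 4)/(2*s^3 - 2*s^2 + 34*s - 2)
That last expression is T(s), already simplified. Scaling its denominator by 1/2 (the reciprocal of the leading coefficient) yields the monic denominator.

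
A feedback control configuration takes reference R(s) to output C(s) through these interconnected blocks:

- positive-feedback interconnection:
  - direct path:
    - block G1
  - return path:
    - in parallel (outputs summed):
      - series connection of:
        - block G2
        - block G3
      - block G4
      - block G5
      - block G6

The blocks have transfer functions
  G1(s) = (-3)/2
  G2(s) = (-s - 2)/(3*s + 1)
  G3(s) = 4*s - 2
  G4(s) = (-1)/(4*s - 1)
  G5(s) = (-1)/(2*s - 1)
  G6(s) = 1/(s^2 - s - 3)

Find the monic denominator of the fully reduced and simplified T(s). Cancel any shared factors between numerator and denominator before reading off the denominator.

Answer: s^6 - 3*s^5/4 - 215*s^4/48 + 35*s^3/48 + 67*s^2/24 - 259*s/96 + 19/32

Working:
Step 1: cascade G2, G3 gives (-4*s^2 - 6*s + 4)/(3*s + 1)
Step 2: add (G2*G3), G4, G5, G6 (parallel) gives (-32*s^6 + 8*s^5 + 166*s^4 + 20*s^3 - 112*s^2 + 81*s - 17)/(24*s^5 - 34*s^4 - 65*s^3 + 34*s^2 + 8*s - 3)
Step 3: reduce the feedback loop with forward G1 and return ((G2*G3)+G4+G5+G6) gives (72*s^5 - 102*s^4 - 195*s^3 + 102*s^2 + 24*s - 9)/(96*s^6 - 72*s^5 - 430*s^4 + 70*s^3 + 268*s^2 - 259*s + 57)
The result of step 3 is T(s) in lowest terms. Its denominator has leading coefficient 96; dividing the denominator through by 96 makes it monic.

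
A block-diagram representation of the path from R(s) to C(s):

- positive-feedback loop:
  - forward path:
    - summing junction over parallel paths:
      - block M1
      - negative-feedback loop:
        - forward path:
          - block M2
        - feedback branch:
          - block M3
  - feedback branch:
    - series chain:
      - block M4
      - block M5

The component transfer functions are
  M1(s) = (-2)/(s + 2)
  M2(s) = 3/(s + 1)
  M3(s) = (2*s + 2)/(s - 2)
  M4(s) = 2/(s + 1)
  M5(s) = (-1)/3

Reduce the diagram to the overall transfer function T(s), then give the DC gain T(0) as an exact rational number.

Step 1 - collapse the loop (M2 forward, M3 return) gives (3*s - 6)/(s^2 + 5*s + 4)
Step 2 - combine M1, [M2/(1+M2*M3)] in parallel gives (s^2 - 10*s - 20)/(s^3 + 7*s^2 + 14*s + 8)
Step 3 - combine M4, M5 in series gives (-2)/(3*s + 3)
Step 4 - apply the feedback formula to (M1+[M2/(1+M2*M3)]), (M4*M5) gives (3*s^3 - 27*s^2 - 90*s - 60)/(3*s^4 + 24*s^3 + 65*s^2 + 46*s - 16)
DC gain: substitute s = 0 into T(s) from step 4: T(0) = -60/(-16) = 15/4.

Therefore the answer is 15/4.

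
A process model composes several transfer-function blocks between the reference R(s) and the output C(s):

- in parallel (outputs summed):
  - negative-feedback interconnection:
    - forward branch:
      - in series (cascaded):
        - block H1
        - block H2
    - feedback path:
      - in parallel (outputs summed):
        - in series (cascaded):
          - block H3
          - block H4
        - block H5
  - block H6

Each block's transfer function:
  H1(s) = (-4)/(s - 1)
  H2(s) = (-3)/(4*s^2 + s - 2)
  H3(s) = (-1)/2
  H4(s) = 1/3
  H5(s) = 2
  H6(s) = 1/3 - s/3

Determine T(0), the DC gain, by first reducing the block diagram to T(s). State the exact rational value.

The answer is 5/6.

Reasoning:
(1) cascade H1, H2 -> 12/(4*s^3 - 3*s^2 - 3*s + 2)
(2) cascade H3, H4 -> (-1)/6
(3) add (H3*H4), H5 (parallel) -> 11/6
(4) close the feedback loop around (H1*H2), ((H3*H4)+H5) -> 12/(4*s^3 - 3*s^2 - 3*s + 24)
(5) reduce the parallel group [(H1*H2)/(1+(H1*H2)*((H3*H4)+H5))], H6 -> (-4*s^4 + 7*s^3 - 27*s + 60)/(12*s^3 - 9*s^2 - 9*s + 72)
DC gain: substitute s = 0 into T(s) from step 5: T(0) = 60/72 = 5/6.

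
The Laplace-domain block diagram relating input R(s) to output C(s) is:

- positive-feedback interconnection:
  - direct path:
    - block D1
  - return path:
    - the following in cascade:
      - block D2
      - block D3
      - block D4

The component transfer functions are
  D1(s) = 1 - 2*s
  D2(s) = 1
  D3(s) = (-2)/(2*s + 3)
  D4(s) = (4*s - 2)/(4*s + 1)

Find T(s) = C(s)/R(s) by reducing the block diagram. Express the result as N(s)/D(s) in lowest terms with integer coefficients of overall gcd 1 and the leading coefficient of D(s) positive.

The answer is (16*s^3 + 20*s^2 - 8*s - 3)/(8*s^2 - 30*s + 1).

Reasoning:
[1] series reduction of D2, D3, D4: (4 - 8*s)/(8*s^2 + 14*s + 3)
[2] close the feedback loop around D1, (D2*D3*D4), which is the overall transfer function T(s) = C(s)/R(s) in lowest terms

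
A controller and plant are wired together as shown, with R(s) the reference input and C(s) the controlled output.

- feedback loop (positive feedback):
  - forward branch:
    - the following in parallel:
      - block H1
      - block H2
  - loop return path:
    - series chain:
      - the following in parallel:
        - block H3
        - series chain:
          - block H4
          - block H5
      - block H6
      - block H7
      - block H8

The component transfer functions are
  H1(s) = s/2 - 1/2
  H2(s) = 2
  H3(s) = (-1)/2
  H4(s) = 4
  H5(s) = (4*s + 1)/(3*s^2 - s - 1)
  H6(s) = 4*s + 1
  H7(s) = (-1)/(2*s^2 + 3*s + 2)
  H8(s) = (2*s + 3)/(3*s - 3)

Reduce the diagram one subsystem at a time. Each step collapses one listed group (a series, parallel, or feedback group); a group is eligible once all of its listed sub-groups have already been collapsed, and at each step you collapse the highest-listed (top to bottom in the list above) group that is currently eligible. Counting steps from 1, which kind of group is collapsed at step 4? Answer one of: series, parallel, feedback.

Answer: series

Working:
1. add H1, H2 (parallel)
2. reduce the series chain H4, H5
3. combine H3, (H4*H5) in parallel
4. multiply (H3+(H4*H5)), H6, H7, H8 (series)
5. close the feedback loop around (H1+H2), ((H3+(H4*H5))*H6*H7*H8)
The group at step 4 is a series group.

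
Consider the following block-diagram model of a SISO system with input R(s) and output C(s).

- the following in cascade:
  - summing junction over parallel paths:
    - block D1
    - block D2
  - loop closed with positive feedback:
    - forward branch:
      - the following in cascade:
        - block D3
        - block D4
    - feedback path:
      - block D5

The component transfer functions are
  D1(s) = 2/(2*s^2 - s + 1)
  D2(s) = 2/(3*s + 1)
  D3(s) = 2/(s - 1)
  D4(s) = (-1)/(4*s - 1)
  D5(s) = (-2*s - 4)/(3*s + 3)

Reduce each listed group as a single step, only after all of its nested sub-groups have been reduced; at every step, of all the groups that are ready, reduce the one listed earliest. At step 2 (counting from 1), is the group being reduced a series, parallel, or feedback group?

(1) add D1, D2 (parallel)
(2) multiply D3, D4 (series)
(3) collapse the loop ((D3*D4) forward, D5 return)
(4) combine (D1+D2), [(D3*D4)/(1-(D3*D4)*D5)] in series
The group at step 2 is a series group.

Hence the answer: series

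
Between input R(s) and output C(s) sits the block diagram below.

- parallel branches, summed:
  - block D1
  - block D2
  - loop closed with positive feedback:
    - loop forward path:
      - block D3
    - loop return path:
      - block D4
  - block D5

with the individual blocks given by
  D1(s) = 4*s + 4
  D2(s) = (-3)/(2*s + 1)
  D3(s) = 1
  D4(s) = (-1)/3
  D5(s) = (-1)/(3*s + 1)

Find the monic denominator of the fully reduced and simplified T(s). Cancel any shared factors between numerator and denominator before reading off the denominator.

1. feedback reduction of D3, D4 -> 3/4
2. add D1, D2, [D3/(1-D3*D4)], D5 (parallel) -> (96*s^3 + 194*s^2 + 67*s + 3)/(24*s^2 + 20*s + 4)
No further cancellation is possible in the step-2 result, so that is T(s). Its denominator becomes monic after dividing by the leading coefficient 24.

Hence the answer: s^2 + 5*s/6 + 1/6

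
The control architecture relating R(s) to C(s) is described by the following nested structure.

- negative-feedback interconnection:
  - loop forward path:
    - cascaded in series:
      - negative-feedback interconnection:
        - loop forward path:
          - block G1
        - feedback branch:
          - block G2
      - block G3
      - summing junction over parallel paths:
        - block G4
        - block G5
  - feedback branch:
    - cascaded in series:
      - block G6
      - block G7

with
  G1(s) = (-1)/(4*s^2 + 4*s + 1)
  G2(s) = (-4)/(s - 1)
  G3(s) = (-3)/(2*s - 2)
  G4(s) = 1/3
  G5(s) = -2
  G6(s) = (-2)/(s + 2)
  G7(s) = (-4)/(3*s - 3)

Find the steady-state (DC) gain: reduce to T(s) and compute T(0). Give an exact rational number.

Reducing step by step:

1. apply the feedback formula to G1, G2 = (1 - s)/(4*s^3 - 3*s + 3)
2. reduce the parallel group G4, G5 = (-5)/3
3. multiply [G1/(1+G1*G2)], G3, (G4+G5) (series) = (-5)/(8*s^3 - 6*s + 6)
4. reduce the series chain G6, G7 = 8/(3*s^2 + 3*s - 6)
5. collapse the loop (([G1/(1+G1*G2)]*G3*(G4+G5)) forward, (G6*G7) return) = (-15*s^2 - 15*s + 30)/(24*s^5 + 24*s^4 - 66*s^3 + 54*s - 76)
The step-5 result is T(s). Setting s = 0: T(0) = 30/(-76) = -15/38.

Answer: -15/38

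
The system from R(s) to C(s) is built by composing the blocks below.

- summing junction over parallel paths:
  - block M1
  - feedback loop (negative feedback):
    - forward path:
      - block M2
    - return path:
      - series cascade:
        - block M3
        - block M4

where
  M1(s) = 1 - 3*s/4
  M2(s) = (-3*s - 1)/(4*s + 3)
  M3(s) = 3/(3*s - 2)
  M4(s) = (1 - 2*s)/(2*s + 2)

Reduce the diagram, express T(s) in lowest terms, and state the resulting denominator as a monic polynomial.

1. reduce the series chain M3, M4 = (3 - 6*s)/(6*s^2 + 2*s - 4)
2. collapse the loop (M2 forward, (M3*M4) return) = (-18*s^3 - 12*s^2 + 10*s + 4)/(24*s^3 + 44*s^2 - 13*s - 15)
3. parallel reduction of M1, [M2/(1+M2*(M3*M4))] = (-72*s^4 - 108*s^3 + 167*s^2 + 33*s - 44)/(96*s^3 + 176*s^2 - 52*s - 60)
That last expression is T(s), already simplified. Scaling its denominator by 1/96 (the reciprocal of the leading coefficient) yields the monic denominator.

Answer: s^3 + 11*s^2/6 - 13*s/24 - 5/8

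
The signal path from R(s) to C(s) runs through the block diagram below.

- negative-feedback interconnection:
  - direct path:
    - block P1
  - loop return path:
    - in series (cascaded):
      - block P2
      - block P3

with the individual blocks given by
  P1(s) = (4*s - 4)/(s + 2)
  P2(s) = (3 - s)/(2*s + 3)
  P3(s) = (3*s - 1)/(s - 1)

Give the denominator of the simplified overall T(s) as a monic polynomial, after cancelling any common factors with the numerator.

First reduce the diagram to T(s).

(1) series reduction of P2, P3 = (-3*s^2 + 10*s - 3)/(2*s^2 + s - 3)
(2) collapse the loop (P1 forward, (P2*P3) return) = (-8*s^2 - 4*s + 12)/(10*s^2 - 47*s + 6)
Step 2 gives the fully reduced T(s), with no common factor left to cancel. The denominator's leading coefficient is 10, so divide each of its coefficients by 10 to get the monic form.

Answer: s^2 - 47*s/10 + 3/5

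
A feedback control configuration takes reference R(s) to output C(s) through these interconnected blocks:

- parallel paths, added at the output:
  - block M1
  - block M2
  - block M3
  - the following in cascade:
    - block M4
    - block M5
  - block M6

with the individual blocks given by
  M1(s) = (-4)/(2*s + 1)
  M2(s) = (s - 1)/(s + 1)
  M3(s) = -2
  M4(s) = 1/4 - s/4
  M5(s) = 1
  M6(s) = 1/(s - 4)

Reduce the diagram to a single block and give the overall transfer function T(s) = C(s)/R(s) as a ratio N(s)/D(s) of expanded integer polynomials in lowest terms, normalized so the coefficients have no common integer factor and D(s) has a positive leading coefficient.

Answer: (-2*s^4 - s^3 + 2*s^2 + 153*s + 112)/(8*s^3 - 20*s^2 - 44*s - 16)

Working:
Step 1: reduce the series chain M4, M5 = 1/4 - s/4
Step 2: sum the parallel branches M1, M2, M3, (M4*M5), M6 - this is the overall T(s), already in the required normalized form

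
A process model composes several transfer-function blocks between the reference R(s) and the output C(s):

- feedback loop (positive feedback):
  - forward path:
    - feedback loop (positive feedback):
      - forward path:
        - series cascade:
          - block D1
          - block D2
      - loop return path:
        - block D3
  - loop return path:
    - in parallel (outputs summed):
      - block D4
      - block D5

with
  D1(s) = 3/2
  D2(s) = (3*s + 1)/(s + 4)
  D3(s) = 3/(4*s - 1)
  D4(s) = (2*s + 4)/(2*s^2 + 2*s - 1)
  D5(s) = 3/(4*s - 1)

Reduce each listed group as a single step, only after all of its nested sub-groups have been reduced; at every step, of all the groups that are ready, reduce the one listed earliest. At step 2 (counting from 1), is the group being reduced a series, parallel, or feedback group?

(1) reduce the series chain D1, D2
(2) apply the feedback formula to (D1*D2), D3
(3) combine D4, D5 in parallel
(4) collapse the loop ([(D1*D2)/(1-(D1*D2)*D3)] forward, (D4+D5) return)
At step 2 the group reduced is feedback.

Hence the answer: feedback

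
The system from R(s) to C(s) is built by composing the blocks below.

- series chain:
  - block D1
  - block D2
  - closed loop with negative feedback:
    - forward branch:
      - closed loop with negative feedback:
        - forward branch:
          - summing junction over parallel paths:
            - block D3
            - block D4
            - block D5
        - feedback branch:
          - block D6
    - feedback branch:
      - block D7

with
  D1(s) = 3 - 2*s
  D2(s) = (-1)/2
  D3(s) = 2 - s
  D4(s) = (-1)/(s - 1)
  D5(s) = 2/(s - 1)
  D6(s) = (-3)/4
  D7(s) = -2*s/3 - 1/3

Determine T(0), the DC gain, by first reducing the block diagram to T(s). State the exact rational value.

(1) reduce the parallel group D3, D4, D5; result (-s^2 + 3*s - 1)/(s - 1)
(2) feedback reduction of (D3+D4+D5), D6; result (-4*s^2 + 12*s - 4)/(3*s^2 - 5*s - 1)
(3) apply the feedback formula to [(D3+D4+D5)/(1+(D3+D4+D5)*D6)], D7; result (-12*s^2 + 36*s - 12)/(8*s^3 - 11*s^2 - 19*s + 1)
(4) series reduction of D1, D2, [[(D3+D4+D5)/(1+(D3+D4+D5)*D6)]/(1+[(D3+D4+D5)/(1+(D3+D4+D5)*D6)]*D7)]; result (-12*s^3 + 54*s^2 - 66*s + 18)/(8*s^3 - 11*s^2 - 19*s + 1)
Evaluating the step-4 result (the overall T(s)) at s = 0 gives T(0) = 18/1 = 18.

Therefore the answer is 18.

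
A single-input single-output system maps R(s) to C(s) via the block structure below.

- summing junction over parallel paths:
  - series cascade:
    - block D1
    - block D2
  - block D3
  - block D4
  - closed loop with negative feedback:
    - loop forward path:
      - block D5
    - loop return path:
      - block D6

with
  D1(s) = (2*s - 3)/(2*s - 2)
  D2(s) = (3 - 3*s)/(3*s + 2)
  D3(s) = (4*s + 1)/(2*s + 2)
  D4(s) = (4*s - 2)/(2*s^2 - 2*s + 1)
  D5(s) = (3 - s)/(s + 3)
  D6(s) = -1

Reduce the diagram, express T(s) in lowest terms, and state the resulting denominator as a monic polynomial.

The answer is s^5 + 2*s^4/3 - s^3/2 + s^2/6 + s/3.

Reasoning:
Step 1. series reduction of D1, D2: (9 - 6*s)/(6*s + 4)
Step 2. close the feedback loop around D5, D6: (3 - s)/(2*s)
Step 3. combine (D1*D2), D3, D4, [D5/(1+D5*D6)] in parallel: (6*s^5 + 54*s^4 + 43*s^3 - 22*s^2 + 4*s + 6)/(12*s^5 + 8*s^4 - 6*s^3 + 2*s^2 + 4*s)
T(s) is the step-3 result (common factors already cancelled). Leading coefficient of the denominator: 12. Divide through by 12 for the monic polynomial.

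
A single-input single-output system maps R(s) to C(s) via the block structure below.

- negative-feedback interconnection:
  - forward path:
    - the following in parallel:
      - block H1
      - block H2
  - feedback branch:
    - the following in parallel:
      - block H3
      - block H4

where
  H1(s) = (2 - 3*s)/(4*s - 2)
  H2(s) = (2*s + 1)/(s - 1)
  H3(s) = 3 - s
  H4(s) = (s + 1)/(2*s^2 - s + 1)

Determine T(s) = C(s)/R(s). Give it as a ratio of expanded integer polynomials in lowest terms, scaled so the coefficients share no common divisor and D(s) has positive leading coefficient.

(1) sum the parallel branches H1, H2, giving (5*s^2 + 5*s - 4)/(4*s^2 - 6*s + 2)
(2) combine H3, H4 in parallel, giving (-2*s^3 + 7*s^2 - 3*s + 4)/(2*s^2 - s + 1)
(3) close the feedback loop around (H1+H2), (H3+H4), giving the overall T(s)

Therefore the answer is (-10*s^4 - 5*s^3 + 8*s^2 - 9*s + 4)/(10*s^5 - 33*s^4 - 12*s^3 + 9*s^2 - 24*s + 14).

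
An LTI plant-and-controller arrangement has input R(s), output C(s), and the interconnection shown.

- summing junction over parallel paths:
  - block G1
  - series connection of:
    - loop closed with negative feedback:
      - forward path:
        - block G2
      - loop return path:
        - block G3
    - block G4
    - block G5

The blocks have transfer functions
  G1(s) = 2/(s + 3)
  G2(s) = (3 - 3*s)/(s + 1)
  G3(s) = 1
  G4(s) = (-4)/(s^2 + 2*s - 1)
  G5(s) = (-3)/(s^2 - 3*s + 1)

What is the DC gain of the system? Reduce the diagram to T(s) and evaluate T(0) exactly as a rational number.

1. close the feedback loop around G2, G3 gives (3*s - 3)/(2*s - 4)
2. multiply [G2/(1+G2*G3)], G4, G5 (series) gives (18*s - 18)/(s^5 - 3*s^4 - 4*s^3 + 17*s^2 - 11*s + 2)
3. add G1, ([G2/(1+G2*G3)]*G4*G5) (parallel) gives (2*s^5 - 6*s^4 - 8*s^3 + 52*s^2 + 14*s - 50)/(s^6 - 13*s^4 + 5*s^3 + 40*s^2 - 31*s + 6)
DC gain: substitute s = 0 into T(s) from step 3: T(0) = -50/6 = -25/3.

Final answer: -25/3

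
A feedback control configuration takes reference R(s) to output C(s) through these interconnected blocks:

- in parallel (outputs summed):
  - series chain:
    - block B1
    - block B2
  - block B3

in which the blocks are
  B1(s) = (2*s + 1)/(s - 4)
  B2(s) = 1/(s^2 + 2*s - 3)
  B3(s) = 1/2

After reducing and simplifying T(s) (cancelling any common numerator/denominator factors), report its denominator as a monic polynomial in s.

First reduce the diagram to T(s).

1. cascade B1, B2 -> (2*s + 1)/(s^3 - 2*s^2 - 11*s + 12)
2. add (B1*B2), B3 (parallel) -> (s^3 - 2*s^2 - 7*s + 14)/(2*s^3 - 4*s^2 - 22*s + 24)
The result of step 2 is T(s) in lowest terms. Its denominator has leading coefficient 2; dividing the denominator through by 2 makes it monic.

Answer: s^3 - 2*s^2 - 11*s + 12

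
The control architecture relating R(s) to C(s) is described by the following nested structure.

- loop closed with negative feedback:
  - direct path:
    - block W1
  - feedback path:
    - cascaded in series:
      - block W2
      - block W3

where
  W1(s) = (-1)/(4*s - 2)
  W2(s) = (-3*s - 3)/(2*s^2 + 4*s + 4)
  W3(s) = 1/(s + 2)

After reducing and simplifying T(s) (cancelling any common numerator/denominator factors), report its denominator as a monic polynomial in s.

Step 1 - combine W2, W3 in series: (-3*s - 3)/(2*s^3 + 8*s^2 + 12*s + 8)
Step 2 - reduce the feedback loop with forward W1 and return (W2*W3): (-2*s^3 - 8*s^2 - 12*s - 8)/(8*s^4 + 28*s^3 + 32*s^2 + 11*s - 13)
T(s) is the step-2 result (common factors already cancelled). Leading coefficient of the denominator: 8. Divide through by 8 for the monic polynomial.

Hence the answer: s^4 + 7*s^3/2 + 4*s^2 + 11*s/8 - 13/8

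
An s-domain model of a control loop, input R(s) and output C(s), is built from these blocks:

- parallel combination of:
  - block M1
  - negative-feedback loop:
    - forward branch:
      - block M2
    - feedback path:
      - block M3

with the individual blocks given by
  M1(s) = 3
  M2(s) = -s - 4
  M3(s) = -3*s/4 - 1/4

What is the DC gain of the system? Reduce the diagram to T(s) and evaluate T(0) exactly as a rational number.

Step 1. collapse the loop (M2 forward, M3 return), giving (-4*s - 16)/(3*s^2 + 13*s + 8)
Step 2. add M1, [M2/(1+M2*M3)] (parallel), giving (9*s^2 + 35*s + 8)/(3*s^2 + 13*s + 8)
Evaluating the step-2 result (the overall T(s)) at s = 0 gives T(0) = 8/8 = 1.

Hence the answer: 1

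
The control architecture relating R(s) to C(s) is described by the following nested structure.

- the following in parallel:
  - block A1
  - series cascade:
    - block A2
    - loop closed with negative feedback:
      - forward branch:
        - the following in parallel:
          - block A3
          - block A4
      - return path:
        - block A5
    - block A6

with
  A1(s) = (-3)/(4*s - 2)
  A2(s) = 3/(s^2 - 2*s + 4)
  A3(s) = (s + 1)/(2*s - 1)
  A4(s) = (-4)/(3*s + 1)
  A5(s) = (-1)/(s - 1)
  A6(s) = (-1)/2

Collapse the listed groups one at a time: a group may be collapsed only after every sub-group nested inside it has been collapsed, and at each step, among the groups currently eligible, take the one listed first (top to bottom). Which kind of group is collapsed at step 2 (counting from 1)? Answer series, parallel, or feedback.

Reducing step by step:

1. sum the parallel branches A3, A4
2. feedback reduction of (A3+A4), A5
3. reduce the series chain A2, [(A3+A4)/(1+(A3+A4)*A5)], A6
4. add A1, (A2*[(A3+A4)/(1+(A3+A4)*A5)]*A6) (parallel)
So the answer for step 2 is feedback.

Answer: feedback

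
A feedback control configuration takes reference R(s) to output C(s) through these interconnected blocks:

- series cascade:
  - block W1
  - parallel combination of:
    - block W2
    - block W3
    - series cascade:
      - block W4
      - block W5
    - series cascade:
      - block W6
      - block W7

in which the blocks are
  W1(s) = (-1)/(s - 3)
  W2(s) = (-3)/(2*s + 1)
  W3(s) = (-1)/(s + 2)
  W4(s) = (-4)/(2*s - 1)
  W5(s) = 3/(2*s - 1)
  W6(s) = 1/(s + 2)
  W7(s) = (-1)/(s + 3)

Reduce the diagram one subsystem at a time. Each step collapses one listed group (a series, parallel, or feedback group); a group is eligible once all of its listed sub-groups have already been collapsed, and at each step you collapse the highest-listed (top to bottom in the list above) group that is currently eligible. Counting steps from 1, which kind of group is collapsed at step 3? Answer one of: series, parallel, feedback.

The answer is parallel.

Reasoning:
1. reduce the series chain W4, W5
2. multiply W6, W7 (series)
3. reduce the parallel group W2, W3, (W4*W5), (W6*W7)
4. reduce the series chain W1, (W2+W3+(W4*W5)+(W6*W7))
At step 3 the group reduced is parallel.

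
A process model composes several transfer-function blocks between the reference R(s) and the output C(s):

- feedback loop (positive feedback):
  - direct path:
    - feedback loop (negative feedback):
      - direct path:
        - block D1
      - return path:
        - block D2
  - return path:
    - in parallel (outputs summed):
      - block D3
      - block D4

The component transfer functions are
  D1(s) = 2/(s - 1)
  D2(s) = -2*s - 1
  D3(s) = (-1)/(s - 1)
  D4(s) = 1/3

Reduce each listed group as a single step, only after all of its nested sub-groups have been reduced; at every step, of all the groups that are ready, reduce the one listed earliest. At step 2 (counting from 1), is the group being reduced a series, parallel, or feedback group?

Step 1 - close the feedback loop around D1, D2
Step 2 - combine D3, D4 in parallel
Step 3 - apply the feedback formula to [D1/(1+D1*D2)], (D3+D4)
The group at step 2 is a parallel group.

Final answer: parallel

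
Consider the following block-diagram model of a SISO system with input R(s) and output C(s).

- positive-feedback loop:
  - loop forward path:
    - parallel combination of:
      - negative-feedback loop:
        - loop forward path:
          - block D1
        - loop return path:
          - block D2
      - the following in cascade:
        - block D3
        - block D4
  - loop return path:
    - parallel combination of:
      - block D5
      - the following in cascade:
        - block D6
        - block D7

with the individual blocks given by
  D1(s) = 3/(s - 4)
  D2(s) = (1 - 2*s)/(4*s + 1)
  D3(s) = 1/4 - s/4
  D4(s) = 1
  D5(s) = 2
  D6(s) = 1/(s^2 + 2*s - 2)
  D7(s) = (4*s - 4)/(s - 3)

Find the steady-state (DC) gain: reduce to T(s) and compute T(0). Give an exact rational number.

The answer is -33/56.

Reasoning:
Step 1. close the feedback loop around D1, D2, giving (12*s + 3)/(4*s^2 - 21*s - 1)
Step 2. reduce the series chain D3, D4, giving 1/4 - s/4
Step 3. add [D1/(1+D1*D2)], (D3*D4) (parallel), giving (-4*s^3 + 25*s^2 + 28*s + 11)/(16*s^2 - 84*s - 4)
Step 4. combine D6, D7 in series, giving (4*s - 4)/(s^3 - s^2 - 8*s + 6)
Step 5. combine D5, (D6*D7) in parallel, giving (2*s^3 - 2*s^2 - 12*s + 8)/(s^3 - s^2 - 8*s + 6)
Step 6. feedback reduction of ([D1/(1+D1*D2)]+(D3*D4)), (D5+(D6*D7)), giving (-4*s^6 + 29*s^5 + 35*s^4 - 241*s^3 - 85*s^2 + 80*s + 66)/(8*s^6 - 42*s^5 - 154*s^4 + 318*s^3 + 930*s^2 - 564*s - 112)
That last expression is T(s); at s = 0 only the constant terms survive, so T(0) = 66/(-112) = -33/56.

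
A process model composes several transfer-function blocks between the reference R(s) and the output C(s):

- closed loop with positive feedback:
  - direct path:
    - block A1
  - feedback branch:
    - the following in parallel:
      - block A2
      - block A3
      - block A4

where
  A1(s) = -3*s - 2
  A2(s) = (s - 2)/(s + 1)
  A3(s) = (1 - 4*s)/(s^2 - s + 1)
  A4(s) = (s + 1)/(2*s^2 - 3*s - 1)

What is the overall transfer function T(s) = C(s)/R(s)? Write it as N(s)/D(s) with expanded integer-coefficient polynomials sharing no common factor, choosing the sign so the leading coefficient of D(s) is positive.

Answer: (-6*s^6 + 5*s^5 + 9*s^4 - 4*s^3 + 5*s^2 + 9*s + 2)/(6*s^6 - 42*s^5 + 28*s^4 + 56*s^3 + 24*s^2 + 11*s + 3)

Working:
Step 1: reduce the parallel group A2, A3, A4; result (2*s^5 - 16*s^4 + 21*s^3 + 5*s^2 + 4*s + 2)/(2*s^5 - 3*s^4 - s^3 + 2*s^2 - 3*s - 1)
Step 2: apply the feedback formula to A1, (A2+A3+A4): this yields T(s), and no further normalization is needed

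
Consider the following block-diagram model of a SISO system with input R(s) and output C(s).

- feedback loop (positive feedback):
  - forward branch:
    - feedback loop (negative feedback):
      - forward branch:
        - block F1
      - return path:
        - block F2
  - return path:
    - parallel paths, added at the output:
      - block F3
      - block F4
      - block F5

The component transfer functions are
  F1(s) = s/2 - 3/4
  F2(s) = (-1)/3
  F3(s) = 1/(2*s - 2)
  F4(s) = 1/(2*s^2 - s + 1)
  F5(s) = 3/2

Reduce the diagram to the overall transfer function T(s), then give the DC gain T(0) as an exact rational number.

Step 1. close the feedback loop around F1, F2, giving (9 - 6*s)/(2*s - 15)
Step 2. add F3, F4, F5 (parallel), giving (6*s^3 - 7*s^2 + 7*s - 4)/(4*s^3 - 6*s^2 + 4*s - 2)
Step 3. reduce the feedback loop with forward [F1/(1+F1*F2)] and return (F3+F4+F5), giving (-24*s^4 + 72*s^3 - 78*s^2 + 48*s - 18)/(44*s^4 - 168*s^3 + 203*s^2 - 151*s + 66)
Step 3 gives the overall T(s). Then T(0) = -18/66 = -3/11.

Therefore the answer is -3/11.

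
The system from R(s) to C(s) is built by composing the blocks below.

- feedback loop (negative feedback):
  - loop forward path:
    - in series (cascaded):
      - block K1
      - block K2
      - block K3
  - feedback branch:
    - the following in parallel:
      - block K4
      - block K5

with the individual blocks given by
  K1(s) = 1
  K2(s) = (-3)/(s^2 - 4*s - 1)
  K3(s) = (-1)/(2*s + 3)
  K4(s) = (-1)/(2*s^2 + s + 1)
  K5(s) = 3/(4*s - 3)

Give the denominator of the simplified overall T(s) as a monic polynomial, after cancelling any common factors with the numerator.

The answer is s^6 - 11*s^5/4 - 25*s^4/4 - 7*s^3/16 + 25*s^2/16 + 9*s/4 + 27/16.

Reasoning:
[1] multiply K1, K2, K3 (series) -> 3/(2*s^3 - 5*s^2 - 14*s - 3)
[2] parallel reduction of K4, K5 -> (6*s^2 - s + 6)/(8*s^3 - 2*s^2 + s - 3)
[3] collapse the loop ((K1*K2*K3) forward, (K4+K5) return) -> (24*s^3 - 6*s^2 + 3*s - 9)/(16*s^6 - 44*s^5 - 100*s^4 - 7*s^3 + 25*s^2 + 36*s + 27)
The result of step 3 is T(s) in lowest terms. Its denominator has leading coefficient 16; dividing the denominator through by 16 makes it monic.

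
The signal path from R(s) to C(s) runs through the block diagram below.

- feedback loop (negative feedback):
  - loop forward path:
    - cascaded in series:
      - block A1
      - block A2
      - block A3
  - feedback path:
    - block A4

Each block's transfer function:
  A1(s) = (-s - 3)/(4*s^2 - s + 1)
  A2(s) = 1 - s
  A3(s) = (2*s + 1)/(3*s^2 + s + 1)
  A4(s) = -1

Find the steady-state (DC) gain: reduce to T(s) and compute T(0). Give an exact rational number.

First reduce the diagram to T(s).

Step 1 - multiply A1, A2, A3 (series), giving (2*s^3 + 5*s^2 - 4*s - 3)/(12*s^4 + s^3 + 6*s^2 + 1)
Step 2 - collapse the loop ((A1*A2*A3) forward, A4 return), giving (2*s^3 + 5*s^2 - 4*s - 3)/(12*s^4 - s^3 + s^2 + 4*s + 4)
That last expression is T(s); at s = 0 only the constant terms survive, so T(0) = -3/4.

Answer: -3/4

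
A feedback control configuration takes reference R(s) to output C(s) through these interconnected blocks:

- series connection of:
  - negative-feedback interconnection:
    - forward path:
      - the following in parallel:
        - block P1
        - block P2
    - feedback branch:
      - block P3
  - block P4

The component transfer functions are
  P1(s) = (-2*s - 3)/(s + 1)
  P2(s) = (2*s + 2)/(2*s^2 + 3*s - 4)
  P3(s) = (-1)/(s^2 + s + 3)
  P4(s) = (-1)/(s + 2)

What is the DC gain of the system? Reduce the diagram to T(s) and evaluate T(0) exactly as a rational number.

Step 1 - parallel reduction of P1, P2; result (-4*s^3 - 10*s^2 + 3*s + 14)/(2*s^3 + 5*s^2 - s - 4)
Step 2 - feedback reduction of (P1+P2), P3; result (-4*s^5 - 14*s^4 - 19*s^3 - 13*s^2 + 23*s + 42)/(2*s^5 + 7*s^4 + 14*s^3 + 20*s^2 - 10*s - 26)
Step 3 - multiply [(P1+P2)/(1+(P1+P2)*P3)], P4 (series); result (4*s^4 + 6*s^3 + 7*s^2 - s - 21)/(2*s^5 + 7*s^4 + 14*s^3 + 20*s^2 - 10*s - 26)
Step 3 gives the overall T(s). Then T(0) = -21/(-26) = 21/26.

Final answer: 21/26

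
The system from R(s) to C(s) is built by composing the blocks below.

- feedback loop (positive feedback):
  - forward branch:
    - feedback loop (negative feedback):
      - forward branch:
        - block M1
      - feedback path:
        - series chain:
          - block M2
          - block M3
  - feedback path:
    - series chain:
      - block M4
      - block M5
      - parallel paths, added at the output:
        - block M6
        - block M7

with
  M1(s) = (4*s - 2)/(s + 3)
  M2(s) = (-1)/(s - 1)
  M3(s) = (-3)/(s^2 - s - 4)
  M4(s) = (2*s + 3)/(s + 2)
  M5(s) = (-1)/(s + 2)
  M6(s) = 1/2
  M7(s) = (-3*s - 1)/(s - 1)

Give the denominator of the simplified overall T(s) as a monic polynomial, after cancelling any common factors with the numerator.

Step 1. series reduction of M2, M3 = 3/(s^3 - 2*s^2 - 3*s + 4)
Step 2. feedback reduction of M1, (M2*M3) = (4*s^4 - 10*s^3 - 8*s^2 + 22*s - 8)/(s^4 + s^3 - 9*s^2 + 7*s + 6)
Step 3. reduce the parallel group M6, M7 = (-5*s - 3)/(2*s - 2)
Step 4. combine M4, M5, (M6+M7) in series = (10*s^2 + 21*s + 9)/(2*s^3 + 6*s^2 - 8)
Step 5. apply the feedback formula to [M1/(1+M1*(M2*M3))], (M4*M5*(M6+M7)) = (4*s^6 + 6*s^5 - 32*s^4 - 50*s^3 + 48*s^2 + 56*s - 32)/(s^6 - 15*s^5 - 13*s^4 + 90*s^3 + 132*s^2 + 31*s - 12)
The result of step 5 is T(s) in lowest terms. Its denominator already has leading coefficient 1, so it is monic as it stands.

Hence the answer: s^6 - 15*s^5 - 13*s^4 + 90*s^3 + 132*s^2 + 31*s - 12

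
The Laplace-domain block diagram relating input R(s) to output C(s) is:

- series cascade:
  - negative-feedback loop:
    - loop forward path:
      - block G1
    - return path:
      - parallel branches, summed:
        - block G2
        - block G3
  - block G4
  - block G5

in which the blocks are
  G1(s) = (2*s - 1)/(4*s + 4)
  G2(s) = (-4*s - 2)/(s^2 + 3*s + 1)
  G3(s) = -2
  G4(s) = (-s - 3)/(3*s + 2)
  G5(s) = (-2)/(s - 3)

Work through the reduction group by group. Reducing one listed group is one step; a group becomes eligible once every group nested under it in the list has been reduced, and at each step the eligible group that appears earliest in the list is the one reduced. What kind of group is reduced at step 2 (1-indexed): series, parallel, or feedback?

The answer is feedback.

Reasoning:
Step 1. parallel reduction of G2, G3
Step 2. reduce the feedback loop with forward G1 and return (G2+G3)
Step 3. cascade [G1/(1+G1*(G2+G3))], G4, G5
The group at step 2 is a feedback group.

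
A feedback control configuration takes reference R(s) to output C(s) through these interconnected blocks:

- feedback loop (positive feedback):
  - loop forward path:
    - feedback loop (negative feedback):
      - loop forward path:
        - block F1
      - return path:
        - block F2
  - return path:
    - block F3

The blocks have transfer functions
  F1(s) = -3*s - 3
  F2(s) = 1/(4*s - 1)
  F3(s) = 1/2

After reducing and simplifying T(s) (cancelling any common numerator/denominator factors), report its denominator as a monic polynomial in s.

Answer: s^2 + 11*s/12 - 11/12

Working:
(1) apply the feedback formula to F1, F2 gives (-12*s^2 - 9*s + 3)/(s - 4)
(2) reduce the feedback loop with forward [F1/(1+F1*F2)] and return F3 gives (-24*s^2 - 18*s + 6)/(12*s^2 + 11*s - 11)
No further cancellation is possible in the step-2 result, so that is T(s). Its denominator becomes monic after dividing by the leading coefficient 12.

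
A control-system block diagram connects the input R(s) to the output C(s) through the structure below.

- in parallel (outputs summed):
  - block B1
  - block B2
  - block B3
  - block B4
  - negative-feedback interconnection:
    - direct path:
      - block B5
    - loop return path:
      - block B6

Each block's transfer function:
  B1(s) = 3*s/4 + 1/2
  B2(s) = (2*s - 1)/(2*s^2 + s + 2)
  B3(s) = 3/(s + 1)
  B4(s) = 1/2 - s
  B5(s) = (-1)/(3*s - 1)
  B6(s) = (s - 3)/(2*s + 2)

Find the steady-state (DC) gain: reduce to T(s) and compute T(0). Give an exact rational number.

Reducing step by step:

[1] close the feedback loop around B5, B6 gives (-2*s - 2)/(6*s^2 + 3*s + 1)
[2] combine B1, B2, B3, B4, [B5/(1+B5*B6)] in parallel gives (-12*s^6 + 24*s^5 + 243*s^4 + 244*s^3 + 239*s^2 + 70*s + 12)/(48*s^5 + 96*s^4 + 116*s^3 + 96*s^2 + 36*s + 8)
That last expression is T(s); at s = 0 only the constant terms survive, so T(0) = 12/8 = 3/2.

Answer: 3/2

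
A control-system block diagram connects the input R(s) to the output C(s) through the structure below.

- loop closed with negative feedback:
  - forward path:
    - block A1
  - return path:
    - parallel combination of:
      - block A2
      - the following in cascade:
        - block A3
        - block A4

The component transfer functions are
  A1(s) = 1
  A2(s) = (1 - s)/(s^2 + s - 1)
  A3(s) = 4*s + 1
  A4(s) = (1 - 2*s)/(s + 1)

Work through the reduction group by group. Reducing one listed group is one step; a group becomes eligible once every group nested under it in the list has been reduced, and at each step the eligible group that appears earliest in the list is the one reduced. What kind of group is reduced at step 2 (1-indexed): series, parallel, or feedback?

Reducing step by step:

[1] multiply A3, A4 (series)
[2] sum the parallel branches A2, (A3*A4)
[3] apply the feedback formula to A1, (A2+(A3*A4))
At step 2 the group reduced is parallel.

Answer: parallel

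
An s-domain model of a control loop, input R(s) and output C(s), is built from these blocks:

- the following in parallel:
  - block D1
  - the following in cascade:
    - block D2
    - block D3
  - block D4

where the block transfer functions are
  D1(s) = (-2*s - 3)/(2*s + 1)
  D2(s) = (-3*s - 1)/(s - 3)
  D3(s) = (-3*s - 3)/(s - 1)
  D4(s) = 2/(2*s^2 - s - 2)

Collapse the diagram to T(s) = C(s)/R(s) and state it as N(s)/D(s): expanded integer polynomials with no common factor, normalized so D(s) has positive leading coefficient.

Step 1. multiply D2, D3 (series) -> (9*s^2 + 12*s + 3)/(s^2 - 4*s + 3)
Step 2. reduce the parallel group D1, (D2*D3), D4 - this is the overall T(s), already in the required normalized form

Therefore the answer is (32*s^5 + 60*s^4 - 18*s^3 - 126*s^2 - 38*s + 18)/(4*s^5 - 16*s^4 + 7*s^3 + 18*s^2 - 7*s - 6).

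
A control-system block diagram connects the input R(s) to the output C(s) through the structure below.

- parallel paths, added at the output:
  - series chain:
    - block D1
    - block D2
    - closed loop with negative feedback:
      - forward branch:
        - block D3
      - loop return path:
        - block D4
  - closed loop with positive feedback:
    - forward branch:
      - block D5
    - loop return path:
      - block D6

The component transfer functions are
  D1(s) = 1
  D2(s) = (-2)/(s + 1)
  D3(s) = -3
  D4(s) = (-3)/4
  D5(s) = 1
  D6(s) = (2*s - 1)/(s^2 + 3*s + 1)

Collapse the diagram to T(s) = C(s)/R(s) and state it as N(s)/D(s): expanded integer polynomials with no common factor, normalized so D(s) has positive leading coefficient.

Step 1: collapse the loop (D3 forward, D4 return); result (-12)/13
Step 2: combine D1, D2, [D3/(1+D3*D4)] in series; result 24/(13*s + 13)
Step 3: collapse the loop (D5 forward, D6 return); result (s^2 + 3*s + 1)/(s^2 + s + 2)
Step 4: parallel reduction of (D1*D2*[D3/(1+D3*D4)]), [D5/(1-D5*D6)]; the result is T(s) itself (integer coefficients, no common factor, positive leading denominator coefficient)

Answer: (13*s^3 + 76*s^2 + 76*s + 61)/(13*s^3 + 26*s^2 + 39*s + 26)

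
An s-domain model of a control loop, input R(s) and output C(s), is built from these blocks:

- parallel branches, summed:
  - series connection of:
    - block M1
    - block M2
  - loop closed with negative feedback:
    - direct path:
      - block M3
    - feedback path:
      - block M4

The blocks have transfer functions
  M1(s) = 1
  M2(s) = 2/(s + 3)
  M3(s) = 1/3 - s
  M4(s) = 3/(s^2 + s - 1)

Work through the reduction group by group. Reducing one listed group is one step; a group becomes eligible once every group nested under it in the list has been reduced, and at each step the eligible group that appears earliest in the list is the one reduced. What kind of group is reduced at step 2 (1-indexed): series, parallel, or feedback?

The answer is feedback.

Reasoning:
1. reduce the series chain M1, M2
2. reduce the feedback loop with forward M3 and return M4
3. add (M1*M2), [M3/(1+M3*M4)] (parallel)
So the answer for step 2 is feedback.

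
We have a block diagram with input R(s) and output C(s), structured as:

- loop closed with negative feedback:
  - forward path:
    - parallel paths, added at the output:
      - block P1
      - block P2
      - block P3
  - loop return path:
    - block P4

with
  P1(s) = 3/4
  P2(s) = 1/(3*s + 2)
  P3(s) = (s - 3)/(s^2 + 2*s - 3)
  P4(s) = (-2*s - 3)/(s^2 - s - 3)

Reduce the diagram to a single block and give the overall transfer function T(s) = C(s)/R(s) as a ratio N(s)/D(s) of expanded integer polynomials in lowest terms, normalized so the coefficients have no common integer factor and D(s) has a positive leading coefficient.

(1) combine P1, P2, P3 in parallel, giving (9*s^3 + 40*s^2 - 35*s - 54)/(12*s^3 + 32*s^2 - 20*s - 24)
(2) feedback reduction of (P1+P2+P3), P4 - this is the overall T(s), already in the required normalized form

Therefore the answer is (9*s^5 + 31*s^4 - 102*s^3 - 139*s^2 + 159*s + 162)/(12*s^5 + 2*s^4 - 195*s^3 - 150*s^2 + 297*s + 234).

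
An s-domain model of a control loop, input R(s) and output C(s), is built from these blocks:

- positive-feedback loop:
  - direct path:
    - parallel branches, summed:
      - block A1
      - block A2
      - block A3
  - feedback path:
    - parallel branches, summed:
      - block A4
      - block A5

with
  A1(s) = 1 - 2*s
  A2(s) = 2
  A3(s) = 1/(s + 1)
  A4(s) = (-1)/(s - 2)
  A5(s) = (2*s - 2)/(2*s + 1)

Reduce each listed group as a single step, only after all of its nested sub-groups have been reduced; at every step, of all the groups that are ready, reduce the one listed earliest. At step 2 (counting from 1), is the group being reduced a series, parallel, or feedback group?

Step 1 - sum the parallel branches A1, A2, A3
Step 2 - sum the parallel branches A4, A5
Step 3 - collapse the loop ((A1+A2+A3) forward, (A4+A5) return)
The group at step 2 is a parallel group.

Final answer: parallel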